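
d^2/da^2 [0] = 0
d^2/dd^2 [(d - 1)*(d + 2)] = 2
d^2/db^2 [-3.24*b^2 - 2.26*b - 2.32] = -6.48000000000000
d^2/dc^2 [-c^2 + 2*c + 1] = -2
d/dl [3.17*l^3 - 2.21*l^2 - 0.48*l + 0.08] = 9.51*l^2 - 4.42*l - 0.48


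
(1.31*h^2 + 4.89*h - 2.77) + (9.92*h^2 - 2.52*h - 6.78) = 11.23*h^2 + 2.37*h - 9.55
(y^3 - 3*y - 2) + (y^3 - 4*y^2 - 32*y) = 2*y^3 - 4*y^2 - 35*y - 2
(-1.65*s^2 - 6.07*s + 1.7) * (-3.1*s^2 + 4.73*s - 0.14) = 5.115*s^4 + 11.0125*s^3 - 33.7501*s^2 + 8.8908*s - 0.238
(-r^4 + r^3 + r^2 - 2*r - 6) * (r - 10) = -r^5 + 11*r^4 - 9*r^3 - 12*r^2 + 14*r + 60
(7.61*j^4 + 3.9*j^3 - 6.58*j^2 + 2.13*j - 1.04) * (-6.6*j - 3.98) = -50.226*j^5 - 56.0278*j^4 + 27.906*j^3 + 12.1304*j^2 - 1.6134*j + 4.1392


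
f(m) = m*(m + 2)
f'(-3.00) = -4.00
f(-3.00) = 3.00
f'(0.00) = 2.00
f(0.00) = 0.00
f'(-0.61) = 0.78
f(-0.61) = -0.85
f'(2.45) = 6.90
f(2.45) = 10.90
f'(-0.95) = 0.10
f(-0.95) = -1.00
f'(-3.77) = -5.54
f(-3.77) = 6.67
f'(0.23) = 2.46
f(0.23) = 0.51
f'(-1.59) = -1.18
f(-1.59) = -0.65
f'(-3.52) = -5.04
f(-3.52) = 5.35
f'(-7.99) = -13.98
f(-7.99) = 47.86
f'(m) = 2*m + 2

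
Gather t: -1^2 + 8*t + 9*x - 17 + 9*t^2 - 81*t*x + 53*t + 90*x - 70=9*t^2 + t*(61 - 81*x) + 99*x - 88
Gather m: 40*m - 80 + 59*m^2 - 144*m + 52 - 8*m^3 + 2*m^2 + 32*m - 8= -8*m^3 + 61*m^2 - 72*m - 36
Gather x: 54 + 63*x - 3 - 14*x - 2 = 49*x + 49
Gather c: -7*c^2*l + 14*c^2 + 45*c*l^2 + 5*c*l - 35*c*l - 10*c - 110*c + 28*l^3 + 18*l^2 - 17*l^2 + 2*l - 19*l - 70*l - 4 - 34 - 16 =c^2*(14 - 7*l) + c*(45*l^2 - 30*l - 120) + 28*l^3 + l^2 - 87*l - 54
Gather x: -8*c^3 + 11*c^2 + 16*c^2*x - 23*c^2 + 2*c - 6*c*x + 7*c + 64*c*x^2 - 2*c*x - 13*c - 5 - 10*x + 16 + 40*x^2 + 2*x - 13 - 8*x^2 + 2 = -8*c^3 - 12*c^2 - 4*c + x^2*(64*c + 32) + x*(16*c^2 - 8*c - 8)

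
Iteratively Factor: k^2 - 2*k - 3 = (k - 3)*(k + 1)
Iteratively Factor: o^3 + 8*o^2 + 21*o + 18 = (o + 3)*(o^2 + 5*o + 6) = (o + 2)*(o + 3)*(o + 3)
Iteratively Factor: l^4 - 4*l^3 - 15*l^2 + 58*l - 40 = (l - 1)*(l^3 - 3*l^2 - 18*l + 40) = (l - 5)*(l - 1)*(l^2 + 2*l - 8) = (l - 5)*(l - 2)*(l - 1)*(l + 4)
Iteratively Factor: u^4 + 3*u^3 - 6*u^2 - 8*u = (u)*(u^3 + 3*u^2 - 6*u - 8) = u*(u - 2)*(u^2 + 5*u + 4) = u*(u - 2)*(u + 4)*(u + 1)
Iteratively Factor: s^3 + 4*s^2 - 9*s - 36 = (s - 3)*(s^2 + 7*s + 12) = (s - 3)*(s + 3)*(s + 4)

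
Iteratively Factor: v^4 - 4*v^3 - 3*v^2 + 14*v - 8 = (v + 2)*(v^3 - 6*v^2 + 9*v - 4) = (v - 4)*(v + 2)*(v^2 - 2*v + 1) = (v - 4)*(v - 1)*(v + 2)*(v - 1)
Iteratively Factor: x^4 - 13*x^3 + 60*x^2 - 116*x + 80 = (x - 2)*(x^3 - 11*x^2 + 38*x - 40) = (x - 4)*(x - 2)*(x^2 - 7*x + 10) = (x - 5)*(x - 4)*(x - 2)*(x - 2)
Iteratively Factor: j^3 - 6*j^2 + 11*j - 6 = (j - 2)*(j^2 - 4*j + 3) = (j - 3)*(j - 2)*(j - 1)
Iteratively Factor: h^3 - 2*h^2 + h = (h - 1)*(h^2 - h) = (h - 1)^2*(h)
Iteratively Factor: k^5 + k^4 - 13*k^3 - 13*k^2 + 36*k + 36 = (k - 2)*(k^4 + 3*k^3 - 7*k^2 - 27*k - 18) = (k - 2)*(k + 3)*(k^3 - 7*k - 6) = (k - 2)*(k + 2)*(k + 3)*(k^2 - 2*k - 3) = (k - 2)*(k + 1)*(k + 2)*(k + 3)*(k - 3)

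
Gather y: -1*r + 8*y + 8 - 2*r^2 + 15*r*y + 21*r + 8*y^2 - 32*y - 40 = -2*r^2 + 20*r + 8*y^2 + y*(15*r - 24) - 32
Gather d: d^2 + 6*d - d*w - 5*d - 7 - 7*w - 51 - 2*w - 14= d^2 + d*(1 - w) - 9*w - 72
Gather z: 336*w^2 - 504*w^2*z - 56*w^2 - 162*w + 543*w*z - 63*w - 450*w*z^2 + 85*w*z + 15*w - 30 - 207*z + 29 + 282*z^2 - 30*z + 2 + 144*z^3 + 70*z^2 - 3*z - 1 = 280*w^2 - 210*w + 144*z^3 + z^2*(352 - 450*w) + z*(-504*w^2 + 628*w - 240)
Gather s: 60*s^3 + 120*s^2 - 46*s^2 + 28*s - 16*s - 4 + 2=60*s^3 + 74*s^2 + 12*s - 2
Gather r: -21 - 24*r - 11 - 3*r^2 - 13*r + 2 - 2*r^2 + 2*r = -5*r^2 - 35*r - 30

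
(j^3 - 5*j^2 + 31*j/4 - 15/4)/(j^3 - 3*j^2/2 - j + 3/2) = (j - 5/2)/(j + 1)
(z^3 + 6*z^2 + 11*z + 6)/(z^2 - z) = (z^3 + 6*z^2 + 11*z + 6)/(z*(z - 1))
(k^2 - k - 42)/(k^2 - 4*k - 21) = (k + 6)/(k + 3)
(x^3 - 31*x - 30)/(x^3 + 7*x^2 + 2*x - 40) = (x^2 - 5*x - 6)/(x^2 + 2*x - 8)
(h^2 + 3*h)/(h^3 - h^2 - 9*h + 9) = h/(h^2 - 4*h + 3)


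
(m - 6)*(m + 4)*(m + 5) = m^3 + 3*m^2 - 34*m - 120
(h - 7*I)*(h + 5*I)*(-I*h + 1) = -I*h^3 - h^2 - 37*I*h + 35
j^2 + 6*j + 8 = (j + 2)*(j + 4)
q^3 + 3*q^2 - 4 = (q - 1)*(q + 2)^2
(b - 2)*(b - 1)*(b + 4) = b^3 + b^2 - 10*b + 8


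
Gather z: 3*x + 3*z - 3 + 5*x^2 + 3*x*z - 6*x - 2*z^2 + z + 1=5*x^2 - 3*x - 2*z^2 + z*(3*x + 4) - 2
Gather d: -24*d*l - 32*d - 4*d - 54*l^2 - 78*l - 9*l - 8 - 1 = d*(-24*l - 36) - 54*l^2 - 87*l - 9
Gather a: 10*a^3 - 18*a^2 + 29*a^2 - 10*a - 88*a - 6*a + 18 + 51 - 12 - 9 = 10*a^3 + 11*a^2 - 104*a + 48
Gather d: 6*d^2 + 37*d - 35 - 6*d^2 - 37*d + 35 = 0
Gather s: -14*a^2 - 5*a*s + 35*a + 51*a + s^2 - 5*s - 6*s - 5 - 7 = -14*a^2 + 86*a + s^2 + s*(-5*a - 11) - 12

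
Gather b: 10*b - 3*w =10*b - 3*w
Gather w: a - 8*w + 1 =a - 8*w + 1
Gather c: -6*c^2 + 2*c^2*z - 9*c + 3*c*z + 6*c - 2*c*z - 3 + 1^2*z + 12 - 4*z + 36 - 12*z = c^2*(2*z - 6) + c*(z - 3) - 15*z + 45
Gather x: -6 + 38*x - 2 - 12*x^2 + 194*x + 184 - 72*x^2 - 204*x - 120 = -84*x^2 + 28*x + 56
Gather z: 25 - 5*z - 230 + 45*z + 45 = 40*z - 160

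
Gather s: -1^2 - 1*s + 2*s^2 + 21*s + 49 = 2*s^2 + 20*s + 48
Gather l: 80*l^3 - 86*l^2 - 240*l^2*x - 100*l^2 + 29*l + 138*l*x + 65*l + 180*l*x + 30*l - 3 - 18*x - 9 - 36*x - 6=80*l^3 + l^2*(-240*x - 186) + l*(318*x + 124) - 54*x - 18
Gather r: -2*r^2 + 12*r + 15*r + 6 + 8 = -2*r^2 + 27*r + 14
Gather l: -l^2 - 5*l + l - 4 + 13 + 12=-l^2 - 4*l + 21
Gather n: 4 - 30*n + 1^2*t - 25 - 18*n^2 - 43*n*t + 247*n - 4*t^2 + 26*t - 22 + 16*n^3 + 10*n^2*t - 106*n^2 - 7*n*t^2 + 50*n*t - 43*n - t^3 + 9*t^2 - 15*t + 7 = 16*n^3 + n^2*(10*t - 124) + n*(-7*t^2 + 7*t + 174) - t^3 + 5*t^2 + 12*t - 36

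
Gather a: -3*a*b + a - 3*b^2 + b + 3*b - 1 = a*(1 - 3*b) - 3*b^2 + 4*b - 1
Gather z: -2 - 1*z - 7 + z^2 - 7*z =z^2 - 8*z - 9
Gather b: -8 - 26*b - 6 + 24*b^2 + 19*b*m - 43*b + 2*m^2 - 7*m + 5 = 24*b^2 + b*(19*m - 69) + 2*m^2 - 7*m - 9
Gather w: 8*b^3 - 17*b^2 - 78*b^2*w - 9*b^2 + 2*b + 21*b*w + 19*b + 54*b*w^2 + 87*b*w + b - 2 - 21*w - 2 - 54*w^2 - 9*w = 8*b^3 - 26*b^2 + 22*b + w^2*(54*b - 54) + w*(-78*b^2 + 108*b - 30) - 4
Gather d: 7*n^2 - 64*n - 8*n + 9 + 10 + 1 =7*n^2 - 72*n + 20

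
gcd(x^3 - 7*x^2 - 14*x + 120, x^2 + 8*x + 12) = 1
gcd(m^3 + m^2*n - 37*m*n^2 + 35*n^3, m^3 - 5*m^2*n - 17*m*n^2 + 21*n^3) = m - n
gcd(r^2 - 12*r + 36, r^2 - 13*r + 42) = r - 6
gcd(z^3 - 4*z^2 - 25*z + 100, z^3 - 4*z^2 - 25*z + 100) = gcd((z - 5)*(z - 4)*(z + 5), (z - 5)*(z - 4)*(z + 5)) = z^3 - 4*z^2 - 25*z + 100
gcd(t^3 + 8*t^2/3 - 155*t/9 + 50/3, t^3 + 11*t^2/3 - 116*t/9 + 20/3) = t^2 + 13*t/3 - 10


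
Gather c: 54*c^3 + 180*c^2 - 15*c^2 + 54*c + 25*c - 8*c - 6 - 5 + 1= 54*c^3 + 165*c^2 + 71*c - 10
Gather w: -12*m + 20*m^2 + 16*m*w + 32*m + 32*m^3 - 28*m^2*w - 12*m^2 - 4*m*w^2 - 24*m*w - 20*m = 32*m^3 + 8*m^2 - 4*m*w^2 + w*(-28*m^2 - 8*m)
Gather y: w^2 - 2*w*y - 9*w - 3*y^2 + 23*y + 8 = w^2 - 9*w - 3*y^2 + y*(23 - 2*w) + 8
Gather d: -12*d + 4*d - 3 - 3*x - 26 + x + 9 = -8*d - 2*x - 20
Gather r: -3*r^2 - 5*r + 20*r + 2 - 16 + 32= -3*r^2 + 15*r + 18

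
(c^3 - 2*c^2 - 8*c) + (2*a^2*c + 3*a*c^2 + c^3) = 2*a^2*c + 3*a*c^2 + 2*c^3 - 2*c^2 - 8*c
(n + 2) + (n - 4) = 2*n - 2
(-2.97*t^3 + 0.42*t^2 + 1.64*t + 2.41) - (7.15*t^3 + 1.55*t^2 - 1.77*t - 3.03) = -10.12*t^3 - 1.13*t^2 + 3.41*t + 5.44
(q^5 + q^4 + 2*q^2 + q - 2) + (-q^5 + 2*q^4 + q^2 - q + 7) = 3*q^4 + 3*q^2 + 5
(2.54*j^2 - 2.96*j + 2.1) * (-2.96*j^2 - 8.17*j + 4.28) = -7.5184*j^4 - 11.9902*j^3 + 28.8384*j^2 - 29.8258*j + 8.988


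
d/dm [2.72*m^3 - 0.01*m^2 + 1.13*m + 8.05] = 8.16*m^2 - 0.02*m + 1.13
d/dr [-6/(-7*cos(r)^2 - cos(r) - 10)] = 6*(14*cos(r) + 1)*sin(r)/(7*cos(r)^2 + cos(r) + 10)^2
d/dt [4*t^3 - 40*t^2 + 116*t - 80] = 12*t^2 - 80*t + 116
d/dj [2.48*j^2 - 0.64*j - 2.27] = 4.96*j - 0.64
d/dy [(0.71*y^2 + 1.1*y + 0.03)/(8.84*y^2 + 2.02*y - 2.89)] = (-8.2898*y^2 - 4.6342*y - 3.2396)/(78.1456*y^4 + 35.7136*y^3 - 47.0148*y^2 - 11.6756*y + 8.3521)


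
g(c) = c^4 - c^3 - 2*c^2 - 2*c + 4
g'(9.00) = 2635.00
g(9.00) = 5656.00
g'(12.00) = 6430.00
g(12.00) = 18700.00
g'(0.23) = -3.03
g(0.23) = 3.42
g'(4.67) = 321.28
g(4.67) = 324.82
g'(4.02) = 193.30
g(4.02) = 159.83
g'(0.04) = -2.16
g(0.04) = 3.92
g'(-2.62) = -84.05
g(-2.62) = 60.62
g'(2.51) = 32.31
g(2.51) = 10.26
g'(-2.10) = -43.87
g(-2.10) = 28.09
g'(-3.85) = -259.33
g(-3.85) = 258.83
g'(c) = 4*c^3 - 3*c^2 - 4*c - 2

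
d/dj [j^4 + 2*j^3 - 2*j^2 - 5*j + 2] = 4*j^3 + 6*j^2 - 4*j - 5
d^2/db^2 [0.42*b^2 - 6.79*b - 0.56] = 0.840000000000000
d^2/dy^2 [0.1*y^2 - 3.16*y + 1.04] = 0.200000000000000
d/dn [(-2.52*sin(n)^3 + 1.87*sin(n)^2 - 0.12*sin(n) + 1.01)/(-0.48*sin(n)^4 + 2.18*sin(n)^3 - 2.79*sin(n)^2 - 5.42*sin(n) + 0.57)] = (-1.2096*sin(n)^6 + 1.7952*sin(n)^5 + 2.7814*sin(n)^4 + 29.7792*sin(n)^3 - 21.3848*sin(n)^2 + 7.7676*sin(n) + 5.4058)*cos(n)/(0.2304*sin(n)^8 - 2.0928*sin(n)^7 + 7.4308*sin(n)^6 - 6.9612*sin(n)^5 - 16.3943*sin(n)^4 + 32.7288*sin(n)^3 + 26.1958*sin(n)^2 - 6.1788*sin(n) + 0.3249)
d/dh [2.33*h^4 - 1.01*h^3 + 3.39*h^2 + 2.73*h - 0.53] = 9.32*h^3 - 3.03*h^2 + 6.78*h + 2.73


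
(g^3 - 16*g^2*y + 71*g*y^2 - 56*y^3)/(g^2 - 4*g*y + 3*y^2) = (-g^2 + 15*g*y - 56*y^2)/(-g + 3*y)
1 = 1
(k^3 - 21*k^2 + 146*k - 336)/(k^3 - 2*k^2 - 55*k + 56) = (k^2 - 13*k + 42)/(k^2 + 6*k - 7)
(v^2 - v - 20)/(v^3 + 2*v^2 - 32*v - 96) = (v - 5)/(v^2 - 2*v - 24)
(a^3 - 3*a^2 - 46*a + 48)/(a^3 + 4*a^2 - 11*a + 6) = (a - 8)/(a - 1)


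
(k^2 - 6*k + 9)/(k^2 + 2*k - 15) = (k - 3)/(k + 5)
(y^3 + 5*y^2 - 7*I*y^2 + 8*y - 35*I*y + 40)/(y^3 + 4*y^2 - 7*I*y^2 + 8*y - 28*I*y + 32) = (y + 5)/(y + 4)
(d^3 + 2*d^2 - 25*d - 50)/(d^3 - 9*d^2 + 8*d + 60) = (d + 5)/(d - 6)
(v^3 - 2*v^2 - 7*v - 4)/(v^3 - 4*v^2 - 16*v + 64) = (v^2 + 2*v + 1)/(v^2 - 16)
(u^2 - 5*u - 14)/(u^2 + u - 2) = (u - 7)/(u - 1)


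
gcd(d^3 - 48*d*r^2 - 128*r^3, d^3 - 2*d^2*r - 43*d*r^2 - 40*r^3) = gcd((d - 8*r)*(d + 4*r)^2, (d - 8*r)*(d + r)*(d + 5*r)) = -d + 8*r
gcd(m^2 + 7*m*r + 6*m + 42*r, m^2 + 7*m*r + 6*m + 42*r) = m^2 + 7*m*r + 6*m + 42*r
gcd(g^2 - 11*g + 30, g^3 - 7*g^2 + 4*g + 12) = g - 6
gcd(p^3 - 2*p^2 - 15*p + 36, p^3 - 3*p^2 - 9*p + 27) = p^2 - 6*p + 9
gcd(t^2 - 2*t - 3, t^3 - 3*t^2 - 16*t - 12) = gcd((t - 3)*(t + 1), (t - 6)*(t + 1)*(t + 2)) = t + 1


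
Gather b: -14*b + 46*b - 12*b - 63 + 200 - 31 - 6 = 20*b + 100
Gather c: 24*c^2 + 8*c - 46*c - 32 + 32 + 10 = 24*c^2 - 38*c + 10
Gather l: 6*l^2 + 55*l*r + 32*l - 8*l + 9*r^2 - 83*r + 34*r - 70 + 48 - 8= 6*l^2 + l*(55*r + 24) + 9*r^2 - 49*r - 30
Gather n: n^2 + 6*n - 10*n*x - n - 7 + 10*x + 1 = n^2 + n*(5 - 10*x) + 10*x - 6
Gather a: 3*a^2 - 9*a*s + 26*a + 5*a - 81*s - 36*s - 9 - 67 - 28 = 3*a^2 + a*(31 - 9*s) - 117*s - 104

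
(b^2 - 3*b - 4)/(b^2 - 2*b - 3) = (b - 4)/(b - 3)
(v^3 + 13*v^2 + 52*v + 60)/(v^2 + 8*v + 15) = (v^2 + 8*v + 12)/(v + 3)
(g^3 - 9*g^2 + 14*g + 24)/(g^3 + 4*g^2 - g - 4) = (g^2 - 10*g + 24)/(g^2 + 3*g - 4)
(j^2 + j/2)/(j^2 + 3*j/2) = (2*j + 1)/(2*j + 3)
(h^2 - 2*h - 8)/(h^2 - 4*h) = (h + 2)/h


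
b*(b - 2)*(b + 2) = b^3 - 4*b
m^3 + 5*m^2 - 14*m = m*(m - 2)*(m + 7)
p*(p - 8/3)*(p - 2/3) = p^3 - 10*p^2/3 + 16*p/9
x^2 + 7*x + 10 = (x + 2)*(x + 5)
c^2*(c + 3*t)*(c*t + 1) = c^4*t + 3*c^3*t^2 + c^3 + 3*c^2*t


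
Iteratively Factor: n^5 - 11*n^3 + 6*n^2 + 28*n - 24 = (n + 3)*(n^4 - 3*n^3 - 2*n^2 + 12*n - 8) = (n - 2)*(n + 3)*(n^3 - n^2 - 4*n + 4) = (n - 2)^2*(n + 3)*(n^2 + n - 2) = (n - 2)^2*(n - 1)*(n + 3)*(n + 2)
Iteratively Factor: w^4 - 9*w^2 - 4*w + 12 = (w - 3)*(w^3 + 3*w^2 - 4) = (w - 3)*(w + 2)*(w^2 + w - 2) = (w - 3)*(w + 2)^2*(w - 1)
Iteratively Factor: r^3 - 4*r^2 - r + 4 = (r - 1)*(r^2 - 3*r - 4) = (r - 1)*(r + 1)*(r - 4)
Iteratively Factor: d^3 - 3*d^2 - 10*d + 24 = (d - 4)*(d^2 + d - 6) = (d - 4)*(d - 2)*(d + 3)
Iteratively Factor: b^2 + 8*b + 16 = (b + 4)*(b + 4)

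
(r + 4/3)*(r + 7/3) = r^2 + 11*r/3 + 28/9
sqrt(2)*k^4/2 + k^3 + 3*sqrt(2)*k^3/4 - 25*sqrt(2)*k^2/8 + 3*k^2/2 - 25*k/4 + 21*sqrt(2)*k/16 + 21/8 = (k - 3/2)*(k - 1/2)*(k + 7/2)*(sqrt(2)*k/2 + 1)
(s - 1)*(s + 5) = s^2 + 4*s - 5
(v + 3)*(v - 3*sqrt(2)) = v^2 - 3*sqrt(2)*v + 3*v - 9*sqrt(2)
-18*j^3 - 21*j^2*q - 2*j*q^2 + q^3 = (-6*j + q)*(j + q)*(3*j + q)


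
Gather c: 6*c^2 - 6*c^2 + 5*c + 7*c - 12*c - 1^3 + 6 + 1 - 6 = 0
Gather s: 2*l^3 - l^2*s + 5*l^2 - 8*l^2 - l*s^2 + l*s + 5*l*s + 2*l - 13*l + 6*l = 2*l^3 - 3*l^2 - l*s^2 - 5*l + s*(-l^2 + 6*l)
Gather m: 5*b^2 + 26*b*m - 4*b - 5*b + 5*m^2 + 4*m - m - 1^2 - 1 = 5*b^2 - 9*b + 5*m^2 + m*(26*b + 3) - 2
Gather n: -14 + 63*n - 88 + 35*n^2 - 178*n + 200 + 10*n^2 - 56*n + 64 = 45*n^2 - 171*n + 162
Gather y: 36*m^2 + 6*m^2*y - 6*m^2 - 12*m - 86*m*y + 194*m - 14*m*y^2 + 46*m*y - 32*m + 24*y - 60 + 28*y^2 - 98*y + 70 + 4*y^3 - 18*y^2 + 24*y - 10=30*m^2 + 150*m + 4*y^3 + y^2*(10 - 14*m) + y*(6*m^2 - 40*m - 50)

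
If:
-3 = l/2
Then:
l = -6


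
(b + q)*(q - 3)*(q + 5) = b*q^2 + 2*b*q - 15*b + q^3 + 2*q^2 - 15*q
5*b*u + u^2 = u*(5*b + u)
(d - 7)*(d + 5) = d^2 - 2*d - 35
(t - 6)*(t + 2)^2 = t^3 - 2*t^2 - 20*t - 24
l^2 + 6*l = l*(l + 6)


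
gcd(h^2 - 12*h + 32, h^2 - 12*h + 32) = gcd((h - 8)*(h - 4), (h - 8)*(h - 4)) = h^2 - 12*h + 32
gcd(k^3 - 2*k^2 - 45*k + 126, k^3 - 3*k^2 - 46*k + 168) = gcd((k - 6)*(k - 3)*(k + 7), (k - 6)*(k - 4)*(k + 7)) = k^2 + k - 42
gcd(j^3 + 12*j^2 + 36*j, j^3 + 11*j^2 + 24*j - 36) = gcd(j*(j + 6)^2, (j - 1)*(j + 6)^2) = j^2 + 12*j + 36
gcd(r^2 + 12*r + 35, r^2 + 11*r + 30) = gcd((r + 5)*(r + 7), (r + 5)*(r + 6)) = r + 5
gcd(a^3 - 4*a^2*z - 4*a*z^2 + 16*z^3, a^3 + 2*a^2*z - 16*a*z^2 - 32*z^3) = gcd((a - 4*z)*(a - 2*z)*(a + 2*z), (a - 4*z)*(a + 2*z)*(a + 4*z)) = -a^2 + 2*a*z + 8*z^2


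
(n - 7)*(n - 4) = n^2 - 11*n + 28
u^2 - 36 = (u - 6)*(u + 6)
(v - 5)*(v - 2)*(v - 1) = v^3 - 8*v^2 + 17*v - 10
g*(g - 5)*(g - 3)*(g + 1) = g^4 - 7*g^3 + 7*g^2 + 15*g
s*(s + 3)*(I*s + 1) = I*s^3 + s^2 + 3*I*s^2 + 3*s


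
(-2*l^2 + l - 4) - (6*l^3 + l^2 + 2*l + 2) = -6*l^3 - 3*l^2 - l - 6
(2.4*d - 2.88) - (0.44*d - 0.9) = 1.96*d - 1.98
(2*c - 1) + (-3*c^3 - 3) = -3*c^3 + 2*c - 4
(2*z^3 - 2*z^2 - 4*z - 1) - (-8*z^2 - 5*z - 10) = 2*z^3 + 6*z^2 + z + 9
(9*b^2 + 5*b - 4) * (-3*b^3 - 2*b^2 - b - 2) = -27*b^5 - 33*b^4 - 7*b^3 - 15*b^2 - 6*b + 8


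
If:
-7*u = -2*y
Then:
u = 2*y/7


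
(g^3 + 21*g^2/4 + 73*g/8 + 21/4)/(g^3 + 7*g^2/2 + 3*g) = (g + 7/4)/g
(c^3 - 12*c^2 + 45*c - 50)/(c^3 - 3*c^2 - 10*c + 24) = (c^2 - 10*c + 25)/(c^2 - c - 12)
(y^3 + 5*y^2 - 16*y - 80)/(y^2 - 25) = (y^2 - 16)/(y - 5)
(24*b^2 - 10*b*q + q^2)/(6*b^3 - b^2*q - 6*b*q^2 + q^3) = (-4*b + q)/(-b^2 + q^2)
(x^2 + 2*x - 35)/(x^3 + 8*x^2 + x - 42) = (x - 5)/(x^2 + x - 6)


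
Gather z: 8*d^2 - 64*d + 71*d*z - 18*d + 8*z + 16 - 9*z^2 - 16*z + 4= 8*d^2 - 82*d - 9*z^2 + z*(71*d - 8) + 20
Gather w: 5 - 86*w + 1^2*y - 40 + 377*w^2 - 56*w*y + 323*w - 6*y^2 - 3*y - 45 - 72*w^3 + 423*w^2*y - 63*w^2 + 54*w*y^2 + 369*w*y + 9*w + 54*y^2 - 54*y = -72*w^3 + w^2*(423*y + 314) + w*(54*y^2 + 313*y + 246) + 48*y^2 - 56*y - 80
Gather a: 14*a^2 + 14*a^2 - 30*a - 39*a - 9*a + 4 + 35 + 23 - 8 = 28*a^2 - 78*a + 54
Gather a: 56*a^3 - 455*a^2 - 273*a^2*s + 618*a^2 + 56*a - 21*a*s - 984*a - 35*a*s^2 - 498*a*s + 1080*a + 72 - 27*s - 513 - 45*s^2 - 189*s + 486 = 56*a^3 + a^2*(163 - 273*s) + a*(-35*s^2 - 519*s + 152) - 45*s^2 - 216*s + 45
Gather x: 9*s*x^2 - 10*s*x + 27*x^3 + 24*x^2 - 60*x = 27*x^3 + x^2*(9*s + 24) + x*(-10*s - 60)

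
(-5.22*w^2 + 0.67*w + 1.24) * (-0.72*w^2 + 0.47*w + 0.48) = 3.7584*w^4 - 2.9358*w^3 - 3.0835*w^2 + 0.9044*w + 0.5952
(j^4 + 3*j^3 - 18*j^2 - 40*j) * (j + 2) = j^5 + 5*j^4 - 12*j^3 - 76*j^2 - 80*j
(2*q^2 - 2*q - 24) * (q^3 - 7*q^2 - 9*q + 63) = 2*q^5 - 16*q^4 - 28*q^3 + 312*q^2 + 90*q - 1512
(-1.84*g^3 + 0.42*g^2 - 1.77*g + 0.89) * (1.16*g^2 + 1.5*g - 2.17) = -2.1344*g^5 - 2.2728*g^4 + 2.5696*g^3 - 2.534*g^2 + 5.1759*g - 1.9313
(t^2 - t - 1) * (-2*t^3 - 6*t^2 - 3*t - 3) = -2*t^5 - 4*t^4 + 5*t^3 + 6*t^2 + 6*t + 3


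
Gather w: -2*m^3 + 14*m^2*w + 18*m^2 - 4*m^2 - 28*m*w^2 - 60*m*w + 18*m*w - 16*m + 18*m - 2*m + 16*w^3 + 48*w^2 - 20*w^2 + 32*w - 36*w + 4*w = -2*m^3 + 14*m^2 + 16*w^3 + w^2*(28 - 28*m) + w*(14*m^2 - 42*m)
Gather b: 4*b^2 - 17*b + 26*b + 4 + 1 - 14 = 4*b^2 + 9*b - 9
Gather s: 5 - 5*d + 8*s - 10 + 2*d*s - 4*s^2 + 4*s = -5*d - 4*s^2 + s*(2*d + 12) - 5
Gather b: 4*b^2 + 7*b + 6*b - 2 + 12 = 4*b^2 + 13*b + 10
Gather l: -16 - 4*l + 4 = -4*l - 12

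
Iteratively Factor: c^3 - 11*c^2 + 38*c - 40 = (c - 4)*(c^2 - 7*c + 10) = (c - 4)*(c - 2)*(c - 5)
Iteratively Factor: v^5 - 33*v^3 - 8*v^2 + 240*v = (v - 5)*(v^4 + 5*v^3 - 8*v^2 - 48*v) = v*(v - 5)*(v^3 + 5*v^2 - 8*v - 48) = v*(v - 5)*(v - 3)*(v^2 + 8*v + 16) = v*(v - 5)*(v - 3)*(v + 4)*(v + 4)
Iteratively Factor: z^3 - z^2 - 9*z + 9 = (z - 1)*(z^2 - 9) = (z - 3)*(z - 1)*(z + 3)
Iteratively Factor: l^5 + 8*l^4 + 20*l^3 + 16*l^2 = (l + 2)*(l^4 + 6*l^3 + 8*l^2) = l*(l + 2)*(l^3 + 6*l^2 + 8*l) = l*(l + 2)*(l + 4)*(l^2 + 2*l) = l*(l + 2)^2*(l + 4)*(l)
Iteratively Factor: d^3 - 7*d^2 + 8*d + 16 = (d - 4)*(d^2 - 3*d - 4) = (d - 4)*(d + 1)*(d - 4)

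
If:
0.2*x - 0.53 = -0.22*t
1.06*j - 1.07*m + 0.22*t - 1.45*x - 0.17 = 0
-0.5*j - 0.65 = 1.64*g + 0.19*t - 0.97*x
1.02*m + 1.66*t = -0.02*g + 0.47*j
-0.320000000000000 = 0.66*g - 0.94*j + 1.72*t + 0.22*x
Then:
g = -0.08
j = 2.14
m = -0.29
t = 0.79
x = 1.78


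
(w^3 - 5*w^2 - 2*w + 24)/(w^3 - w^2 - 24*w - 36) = (w^2 - 7*w + 12)/(w^2 - 3*w - 18)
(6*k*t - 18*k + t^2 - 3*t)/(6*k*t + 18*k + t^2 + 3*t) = (t - 3)/(t + 3)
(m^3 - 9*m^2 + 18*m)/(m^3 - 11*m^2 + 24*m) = (m - 6)/(m - 8)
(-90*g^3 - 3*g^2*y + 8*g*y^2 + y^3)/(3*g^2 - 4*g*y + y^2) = (30*g^2 + 11*g*y + y^2)/(-g + y)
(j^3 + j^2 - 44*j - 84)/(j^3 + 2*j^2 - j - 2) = (j^2 - j - 42)/(j^2 - 1)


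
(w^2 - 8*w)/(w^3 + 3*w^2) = (w - 8)/(w*(w + 3))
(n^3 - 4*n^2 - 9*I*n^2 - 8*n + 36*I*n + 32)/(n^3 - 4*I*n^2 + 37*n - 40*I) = (n - 4)/(n + 5*I)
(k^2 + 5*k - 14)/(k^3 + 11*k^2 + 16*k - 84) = 1/(k + 6)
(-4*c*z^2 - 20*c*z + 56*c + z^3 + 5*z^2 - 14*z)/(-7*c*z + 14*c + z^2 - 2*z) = (-4*c*z - 28*c + z^2 + 7*z)/(-7*c + z)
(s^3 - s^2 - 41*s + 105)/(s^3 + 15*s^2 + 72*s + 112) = (s^2 - 8*s + 15)/(s^2 + 8*s + 16)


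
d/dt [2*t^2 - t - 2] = 4*t - 1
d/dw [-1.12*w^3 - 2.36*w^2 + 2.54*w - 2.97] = -3.36*w^2 - 4.72*w + 2.54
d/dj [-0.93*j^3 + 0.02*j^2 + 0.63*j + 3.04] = -2.79*j^2 + 0.04*j + 0.63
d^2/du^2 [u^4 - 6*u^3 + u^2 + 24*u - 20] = 12*u^2 - 36*u + 2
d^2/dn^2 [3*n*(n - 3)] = 6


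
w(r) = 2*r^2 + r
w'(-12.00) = -47.00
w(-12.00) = 276.00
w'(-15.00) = -59.00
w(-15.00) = 435.00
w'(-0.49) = -0.96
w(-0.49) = -0.01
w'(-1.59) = -5.36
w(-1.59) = 3.47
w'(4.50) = 19.00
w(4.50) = 45.00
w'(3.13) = 13.52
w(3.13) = 22.72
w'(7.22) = 29.88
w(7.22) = 111.48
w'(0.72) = 3.88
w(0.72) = 1.76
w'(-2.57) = -9.28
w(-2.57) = 10.64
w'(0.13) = 1.52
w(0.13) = 0.16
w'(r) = 4*r + 1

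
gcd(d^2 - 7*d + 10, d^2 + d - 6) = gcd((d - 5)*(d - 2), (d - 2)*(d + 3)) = d - 2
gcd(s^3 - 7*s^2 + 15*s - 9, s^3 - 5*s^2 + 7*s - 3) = s^2 - 4*s + 3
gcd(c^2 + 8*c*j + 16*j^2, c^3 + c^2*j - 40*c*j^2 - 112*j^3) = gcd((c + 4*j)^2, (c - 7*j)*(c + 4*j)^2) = c^2 + 8*c*j + 16*j^2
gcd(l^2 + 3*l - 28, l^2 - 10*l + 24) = l - 4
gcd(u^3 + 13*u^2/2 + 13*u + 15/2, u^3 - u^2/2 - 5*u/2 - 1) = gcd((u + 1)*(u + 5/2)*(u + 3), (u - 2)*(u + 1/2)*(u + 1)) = u + 1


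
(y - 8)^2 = y^2 - 16*y + 64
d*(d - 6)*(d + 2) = d^3 - 4*d^2 - 12*d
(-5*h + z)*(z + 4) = -5*h*z - 20*h + z^2 + 4*z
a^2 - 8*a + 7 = (a - 7)*(a - 1)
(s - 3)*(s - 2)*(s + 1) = s^3 - 4*s^2 + s + 6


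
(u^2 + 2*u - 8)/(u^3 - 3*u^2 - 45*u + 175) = (u^2 + 2*u - 8)/(u^3 - 3*u^2 - 45*u + 175)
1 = 1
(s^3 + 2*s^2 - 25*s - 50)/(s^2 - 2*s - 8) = (s^2 - 25)/(s - 4)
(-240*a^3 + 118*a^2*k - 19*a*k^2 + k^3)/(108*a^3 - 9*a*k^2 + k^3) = (-40*a^2 + 13*a*k - k^2)/(18*a^2 + 3*a*k - k^2)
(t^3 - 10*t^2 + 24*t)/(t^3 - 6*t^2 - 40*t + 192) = t*(t - 6)/(t^2 - 2*t - 48)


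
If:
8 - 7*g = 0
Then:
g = 8/7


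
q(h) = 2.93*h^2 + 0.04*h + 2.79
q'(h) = 5.86*h + 0.04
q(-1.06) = 6.04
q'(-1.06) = -6.17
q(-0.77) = 4.50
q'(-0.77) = -4.47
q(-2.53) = 21.44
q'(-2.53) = -14.79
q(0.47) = 3.46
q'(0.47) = 2.79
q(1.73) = 11.63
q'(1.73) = 10.18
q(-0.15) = 2.85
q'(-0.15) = -0.84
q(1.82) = 12.57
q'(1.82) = 10.71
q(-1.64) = 10.60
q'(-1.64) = -9.57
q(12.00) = 425.19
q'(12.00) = 70.36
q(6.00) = 108.51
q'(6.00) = 35.20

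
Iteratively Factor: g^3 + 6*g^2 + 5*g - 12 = (g + 4)*(g^2 + 2*g - 3) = (g + 3)*(g + 4)*(g - 1)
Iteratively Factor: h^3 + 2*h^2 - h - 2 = (h - 1)*(h^2 + 3*h + 2) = (h - 1)*(h + 2)*(h + 1)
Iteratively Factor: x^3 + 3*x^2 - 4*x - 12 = (x + 3)*(x^2 - 4) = (x - 2)*(x + 3)*(x + 2)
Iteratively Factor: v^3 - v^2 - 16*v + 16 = (v - 1)*(v^2 - 16) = (v - 4)*(v - 1)*(v + 4)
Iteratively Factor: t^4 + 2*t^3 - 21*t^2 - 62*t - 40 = (t + 2)*(t^3 - 21*t - 20) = (t - 5)*(t + 2)*(t^2 + 5*t + 4) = (t - 5)*(t + 2)*(t + 4)*(t + 1)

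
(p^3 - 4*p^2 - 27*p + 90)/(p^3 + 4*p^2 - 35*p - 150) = (p - 3)/(p + 5)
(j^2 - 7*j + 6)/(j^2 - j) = (j - 6)/j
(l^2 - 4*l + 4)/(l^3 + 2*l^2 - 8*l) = (l - 2)/(l*(l + 4))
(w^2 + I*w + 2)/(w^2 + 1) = (w + 2*I)/(w + I)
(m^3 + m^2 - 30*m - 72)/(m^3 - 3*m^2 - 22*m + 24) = (m + 3)/(m - 1)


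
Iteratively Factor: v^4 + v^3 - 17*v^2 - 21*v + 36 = (v + 3)*(v^3 - 2*v^2 - 11*v + 12) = (v - 4)*(v + 3)*(v^2 + 2*v - 3) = (v - 4)*(v - 1)*(v + 3)*(v + 3)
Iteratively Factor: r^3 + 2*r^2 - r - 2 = (r + 1)*(r^2 + r - 2) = (r - 1)*(r + 1)*(r + 2)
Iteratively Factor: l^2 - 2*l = (l - 2)*(l)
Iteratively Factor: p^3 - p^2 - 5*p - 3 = (p + 1)*(p^2 - 2*p - 3) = (p - 3)*(p + 1)*(p + 1)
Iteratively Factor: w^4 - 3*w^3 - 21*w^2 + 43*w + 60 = (w - 3)*(w^3 - 21*w - 20) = (w - 5)*(w - 3)*(w^2 + 5*w + 4) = (w - 5)*(w - 3)*(w + 1)*(w + 4)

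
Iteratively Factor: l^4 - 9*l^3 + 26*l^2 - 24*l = (l)*(l^3 - 9*l^2 + 26*l - 24) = l*(l - 4)*(l^2 - 5*l + 6) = l*(l - 4)*(l - 2)*(l - 3)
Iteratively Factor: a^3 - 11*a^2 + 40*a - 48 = (a - 3)*(a^2 - 8*a + 16) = (a - 4)*(a - 3)*(a - 4)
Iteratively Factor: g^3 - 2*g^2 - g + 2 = (g + 1)*(g^2 - 3*g + 2) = (g - 2)*(g + 1)*(g - 1)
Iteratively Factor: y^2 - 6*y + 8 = (y - 2)*(y - 4)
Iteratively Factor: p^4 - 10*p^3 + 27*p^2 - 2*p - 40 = (p + 1)*(p^3 - 11*p^2 + 38*p - 40) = (p - 2)*(p + 1)*(p^2 - 9*p + 20) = (p - 4)*(p - 2)*(p + 1)*(p - 5)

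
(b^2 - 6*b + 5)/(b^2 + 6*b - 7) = (b - 5)/(b + 7)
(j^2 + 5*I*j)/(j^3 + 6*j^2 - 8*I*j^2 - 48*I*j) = (j + 5*I)/(j^2 + j*(6 - 8*I) - 48*I)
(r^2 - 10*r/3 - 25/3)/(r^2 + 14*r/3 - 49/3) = (3*r^2 - 10*r - 25)/(3*r^2 + 14*r - 49)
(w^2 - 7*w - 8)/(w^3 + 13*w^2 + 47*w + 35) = (w - 8)/(w^2 + 12*w + 35)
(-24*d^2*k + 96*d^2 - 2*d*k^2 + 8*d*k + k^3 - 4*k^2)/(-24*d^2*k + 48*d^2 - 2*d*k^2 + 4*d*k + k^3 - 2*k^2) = (k - 4)/(k - 2)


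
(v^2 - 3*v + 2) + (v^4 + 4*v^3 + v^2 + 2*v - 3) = v^4 + 4*v^3 + 2*v^2 - v - 1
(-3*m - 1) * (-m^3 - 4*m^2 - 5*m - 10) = 3*m^4 + 13*m^3 + 19*m^2 + 35*m + 10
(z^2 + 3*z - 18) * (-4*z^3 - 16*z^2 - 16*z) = -4*z^5 - 28*z^4 + 8*z^3 + 240*z^2 + 288*z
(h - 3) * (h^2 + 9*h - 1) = h^3 + 6*h^2 - 28*h + 3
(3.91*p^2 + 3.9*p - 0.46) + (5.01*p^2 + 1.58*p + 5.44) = 8.92*p^2 + 5.48*p + 4.98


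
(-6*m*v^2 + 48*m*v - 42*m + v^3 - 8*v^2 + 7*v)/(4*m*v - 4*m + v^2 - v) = (-6*m*v + 42*m + v^2 - 7*v)/(4*m + v)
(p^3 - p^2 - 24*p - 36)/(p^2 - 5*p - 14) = (p^2 - 3*p - 18)/(p - 7)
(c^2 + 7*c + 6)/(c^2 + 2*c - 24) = (c + 1)/(c - 4)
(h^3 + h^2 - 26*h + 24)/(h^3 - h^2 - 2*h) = (-h^3 - h^2 + 26*h - 24)/(h*(-h^2 + h + 2))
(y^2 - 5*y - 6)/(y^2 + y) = (y - 6)/y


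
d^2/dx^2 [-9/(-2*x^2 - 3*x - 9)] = 18*(-4*x^2 - 6*x + (4*x + 3)^2 - 18)/(2*x^2 + 3*x + 9)^3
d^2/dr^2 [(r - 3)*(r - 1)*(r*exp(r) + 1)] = r^3*exp(r) + 2*r^2*exp(r) - 7*r*exp(r) - 2*exp(r) + 2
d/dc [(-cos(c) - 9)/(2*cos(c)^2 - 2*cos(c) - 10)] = (sin(c)^2 - 18*cos(c) + 3)*sin(c)/(2*(sin(c)^2 + cos(c) + 4)^2)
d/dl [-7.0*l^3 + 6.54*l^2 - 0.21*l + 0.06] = -21.0*l^2 + 13.08*l - 0.21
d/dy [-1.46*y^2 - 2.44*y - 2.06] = -2.92*y - 2.44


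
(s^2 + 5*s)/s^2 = (s + 5)/s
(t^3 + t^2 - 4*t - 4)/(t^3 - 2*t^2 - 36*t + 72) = (t^2 + 3*t + 2)/(t^2 - 36)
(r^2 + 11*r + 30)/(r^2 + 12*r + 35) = (r + 6)/(r + 7)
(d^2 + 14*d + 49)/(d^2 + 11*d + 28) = (d + 7)/(d + 4)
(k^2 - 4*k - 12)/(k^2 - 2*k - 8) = (k - 6)/(k - 4)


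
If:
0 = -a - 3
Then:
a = -3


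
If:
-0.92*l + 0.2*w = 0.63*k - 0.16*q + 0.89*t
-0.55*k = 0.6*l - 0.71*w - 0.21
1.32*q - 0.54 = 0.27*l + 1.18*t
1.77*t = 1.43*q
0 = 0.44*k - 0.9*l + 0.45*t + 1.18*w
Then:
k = 0.08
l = -0.79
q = 0.89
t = 0.72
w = -0.90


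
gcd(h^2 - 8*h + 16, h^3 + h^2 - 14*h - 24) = h - 4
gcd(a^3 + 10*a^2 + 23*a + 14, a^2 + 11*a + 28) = a + 7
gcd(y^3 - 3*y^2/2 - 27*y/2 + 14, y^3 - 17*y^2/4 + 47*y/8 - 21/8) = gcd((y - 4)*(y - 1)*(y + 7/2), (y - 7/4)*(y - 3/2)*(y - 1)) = y - 1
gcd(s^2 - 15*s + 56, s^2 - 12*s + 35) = s - 7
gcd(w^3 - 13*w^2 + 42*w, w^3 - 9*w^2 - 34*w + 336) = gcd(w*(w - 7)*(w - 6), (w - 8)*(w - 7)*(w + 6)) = w - 7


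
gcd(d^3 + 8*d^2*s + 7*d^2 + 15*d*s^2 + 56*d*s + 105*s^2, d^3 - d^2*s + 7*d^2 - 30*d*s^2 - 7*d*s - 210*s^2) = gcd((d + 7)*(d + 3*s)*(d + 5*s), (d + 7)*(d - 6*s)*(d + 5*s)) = d^2 + 5*d*s + 7*d + 35*s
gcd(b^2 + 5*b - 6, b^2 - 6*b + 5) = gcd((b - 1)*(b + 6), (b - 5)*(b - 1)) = b - 1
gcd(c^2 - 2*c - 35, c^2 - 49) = c - 7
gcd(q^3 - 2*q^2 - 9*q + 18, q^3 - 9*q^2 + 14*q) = q - 2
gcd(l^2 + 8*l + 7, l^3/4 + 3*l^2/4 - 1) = 1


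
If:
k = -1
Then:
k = -1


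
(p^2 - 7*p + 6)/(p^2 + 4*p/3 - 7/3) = 3*(p - 6)/(3*p + 7)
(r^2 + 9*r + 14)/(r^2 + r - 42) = (r + 2)/(r - 6)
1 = 1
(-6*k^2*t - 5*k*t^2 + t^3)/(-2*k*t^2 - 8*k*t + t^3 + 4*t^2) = (6*k^2 + 5*k*t - t^2)/(2*k*t + 8*k - t^2 - 4*t)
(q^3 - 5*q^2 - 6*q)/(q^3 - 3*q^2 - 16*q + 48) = q*(q^2 - 5*q - 6)/(q^3 - 3*q^2 - 16*q + 48)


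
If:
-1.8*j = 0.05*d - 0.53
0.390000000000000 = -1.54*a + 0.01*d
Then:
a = -0.233766233766234*j - 0.184415584415584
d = 10.6 - 36.0*j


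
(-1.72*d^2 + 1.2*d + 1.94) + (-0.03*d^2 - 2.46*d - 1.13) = -1.75*d^2 - 1.26*d + 0.81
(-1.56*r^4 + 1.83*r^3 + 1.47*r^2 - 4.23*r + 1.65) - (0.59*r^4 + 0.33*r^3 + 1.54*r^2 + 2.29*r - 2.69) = -2.15*r^4 + 1.5*r^3 - 0.0700000000000001*r^2 - 6.52*r + 4.34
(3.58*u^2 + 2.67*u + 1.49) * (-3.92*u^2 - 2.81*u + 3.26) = -14.0336*u^4 - 20.5262*u^3 - 1.6727*u^2 + 4.5173*u + 4.8574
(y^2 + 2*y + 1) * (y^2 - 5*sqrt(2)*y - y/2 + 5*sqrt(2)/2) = y^4 - 5*sqrt(2)*y^3 + 3*y^3/2 - 15*sqrt(2)*y^2/2 - y/2 + 5*sqrt(2)/2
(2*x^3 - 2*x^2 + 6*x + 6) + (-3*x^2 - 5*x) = 2*x^3 - 5*x^2 + x + 6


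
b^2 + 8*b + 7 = (b + 1)*(b + 7)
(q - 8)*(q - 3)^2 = q^3 - 14*q^2 + 57*q - 72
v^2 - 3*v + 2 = (v - 2)*(v - 1)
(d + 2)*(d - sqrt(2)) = d^2 - sqrt(2)*d + 2*d - 2*sqrt(2)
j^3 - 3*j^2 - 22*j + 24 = (j - 6)*(j - 1)*(j + 4)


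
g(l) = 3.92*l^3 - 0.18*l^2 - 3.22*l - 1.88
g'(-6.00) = 422.30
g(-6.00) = -835.76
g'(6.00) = 417.98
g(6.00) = 819.04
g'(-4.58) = 245.11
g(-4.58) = -367.51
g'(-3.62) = 152.19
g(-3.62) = -178.54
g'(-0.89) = 6.42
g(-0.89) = -1.92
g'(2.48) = 68.22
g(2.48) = 48.82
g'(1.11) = 10.87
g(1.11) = -0.31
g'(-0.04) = -3.19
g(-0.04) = -1.75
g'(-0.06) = -3.16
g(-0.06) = -1.69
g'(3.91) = 175.16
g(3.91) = 217.10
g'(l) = 11.76*l^2 - 0.36*l - 3.22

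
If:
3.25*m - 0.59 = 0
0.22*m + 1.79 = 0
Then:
No Solution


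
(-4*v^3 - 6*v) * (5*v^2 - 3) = -20*v^5 - 18*v^3 + 18*v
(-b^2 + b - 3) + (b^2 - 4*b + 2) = -3*b - 1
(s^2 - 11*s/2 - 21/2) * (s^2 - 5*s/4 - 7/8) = s^4 - 27*s^3/4 - 9*s^2/2 + 287*s/16 + 147/16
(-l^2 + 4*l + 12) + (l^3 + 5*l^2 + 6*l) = l^3 + 4*l^2 + 10*l + 12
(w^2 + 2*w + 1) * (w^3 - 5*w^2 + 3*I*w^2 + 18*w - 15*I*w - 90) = w^5 - 3*w^4 + 3*I*w^4 + 9*w^3 - 9*I*w^3 - 59*w^2 - 27*I*w^2 - 162*w - 15*I*w - 90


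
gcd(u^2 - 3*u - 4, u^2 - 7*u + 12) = u - 4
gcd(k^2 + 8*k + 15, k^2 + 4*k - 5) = k + 5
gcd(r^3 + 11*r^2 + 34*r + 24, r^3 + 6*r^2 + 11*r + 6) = r + 1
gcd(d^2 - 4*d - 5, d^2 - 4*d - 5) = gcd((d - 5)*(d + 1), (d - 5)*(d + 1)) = d^2 - 4*d - 5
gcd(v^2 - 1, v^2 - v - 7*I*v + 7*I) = v - 1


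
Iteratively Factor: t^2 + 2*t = (t)*(t + 2)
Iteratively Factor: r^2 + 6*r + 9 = (r + 3)*(r + 3)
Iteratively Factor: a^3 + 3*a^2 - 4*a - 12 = (a + 2)*(a^2 + a - 6) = (a + 2)*(a + 3)*(a - 2)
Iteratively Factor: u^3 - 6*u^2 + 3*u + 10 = (u - 2)*(u^2 - 4*u - 5) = (u - 5)*(u - 2)*(u + 1)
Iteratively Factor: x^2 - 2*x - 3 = (x + 1)*(x - 3)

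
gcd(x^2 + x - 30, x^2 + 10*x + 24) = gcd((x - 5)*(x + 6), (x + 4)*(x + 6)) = x + 6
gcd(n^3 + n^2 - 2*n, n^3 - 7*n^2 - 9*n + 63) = 1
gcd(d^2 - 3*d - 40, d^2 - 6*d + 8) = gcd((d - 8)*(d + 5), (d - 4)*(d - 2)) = 1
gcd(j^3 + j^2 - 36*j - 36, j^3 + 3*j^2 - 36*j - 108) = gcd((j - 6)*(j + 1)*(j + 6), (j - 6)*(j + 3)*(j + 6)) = j^2 - 36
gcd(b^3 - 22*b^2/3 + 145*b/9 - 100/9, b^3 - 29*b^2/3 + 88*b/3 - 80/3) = b^2 - 17*b/3 + 20/3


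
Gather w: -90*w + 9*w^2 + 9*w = 9*w^2 - 81*w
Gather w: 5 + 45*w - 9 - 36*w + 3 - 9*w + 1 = 0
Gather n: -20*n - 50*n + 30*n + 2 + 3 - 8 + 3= -40*n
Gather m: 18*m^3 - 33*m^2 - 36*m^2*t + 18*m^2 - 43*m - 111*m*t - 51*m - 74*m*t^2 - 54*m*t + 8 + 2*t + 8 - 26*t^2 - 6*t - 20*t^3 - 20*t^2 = 18*m^3 + m^2*(-36*t - 15) + m*(-74*t^2 - 165*t - 94) - 20*t^3 - 46*t^2 - 4*t + 16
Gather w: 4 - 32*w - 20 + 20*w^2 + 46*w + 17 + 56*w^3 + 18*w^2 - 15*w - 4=56*w^3 + 38*w^2 - w - 3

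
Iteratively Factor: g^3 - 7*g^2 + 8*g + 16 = (g + 1)*(g^2 - 8*g + 16) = (g - 4)*(g + 1)*(g - 4)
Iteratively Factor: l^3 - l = (l - 1)*(l^2 + l) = (l - 1)*(l + 1)*(l)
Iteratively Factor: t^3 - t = (t)*(t^2 - 1) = t*(t - 1)*(t + 1)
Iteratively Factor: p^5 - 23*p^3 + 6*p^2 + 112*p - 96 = (p - 2)*(p^4 + 2*p^3 - 19*p^2 - 32*p + 48) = (p - 2)*(p + 3)*(p^3 - p^2 - 16*p + 16) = (p - 2)*(p - 1)*(p + 3)*(p^2 - 16) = (p - 2)*(p - 1)*(p + 3)*(p + 4)*(p - 4)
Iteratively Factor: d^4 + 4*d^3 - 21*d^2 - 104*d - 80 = (d + 4)*(d^3 - 21*d - 20) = (d + 4)^2*(d^2 - 4*d - 5) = (d - 5)*(d + 4)^2*(d + 1)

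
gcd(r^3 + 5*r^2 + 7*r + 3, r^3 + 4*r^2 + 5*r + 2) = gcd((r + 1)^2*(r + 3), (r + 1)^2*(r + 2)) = r^2 + 2*r + 1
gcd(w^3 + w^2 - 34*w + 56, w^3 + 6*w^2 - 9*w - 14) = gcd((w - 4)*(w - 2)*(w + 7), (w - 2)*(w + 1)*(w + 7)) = w^2 + 5*w - 14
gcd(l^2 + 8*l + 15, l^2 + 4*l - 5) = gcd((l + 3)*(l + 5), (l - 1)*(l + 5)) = l + 5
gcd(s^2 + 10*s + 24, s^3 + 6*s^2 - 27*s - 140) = s + 4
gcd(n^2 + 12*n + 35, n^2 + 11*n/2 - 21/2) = n + 7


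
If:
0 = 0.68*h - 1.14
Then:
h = 1.68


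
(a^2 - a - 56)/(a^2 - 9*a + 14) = (a^2 - a - 56)/(a^2 - 9*a + 14)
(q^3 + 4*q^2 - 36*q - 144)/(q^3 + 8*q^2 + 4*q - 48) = (q - 6)/(q - 2)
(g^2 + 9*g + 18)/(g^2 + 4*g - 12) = (g + 3)/(g - 2)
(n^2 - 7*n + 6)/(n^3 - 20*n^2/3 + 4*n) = 3*(n - 1)/(n*(3*n - 2))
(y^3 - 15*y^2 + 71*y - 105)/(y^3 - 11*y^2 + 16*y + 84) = (y^2 - 8*y + 15)/(y^2 - 4*y - 12)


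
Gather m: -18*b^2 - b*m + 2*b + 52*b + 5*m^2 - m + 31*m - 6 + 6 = -18*b^2 + 54*b + 5*m^2 + m*(30 - b)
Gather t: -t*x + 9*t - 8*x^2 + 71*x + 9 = t*(9 - x) - 8*x^2 + 71*x + 9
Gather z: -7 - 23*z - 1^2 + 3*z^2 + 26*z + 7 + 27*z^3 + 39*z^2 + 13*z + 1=27*z^3 + 42*z^2 + 16*z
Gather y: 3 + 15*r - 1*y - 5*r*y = 15*r + y*(-5*r - 1) + 3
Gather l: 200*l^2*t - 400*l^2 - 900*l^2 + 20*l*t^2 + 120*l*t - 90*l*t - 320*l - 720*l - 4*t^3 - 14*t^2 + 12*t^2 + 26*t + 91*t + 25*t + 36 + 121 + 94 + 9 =l^2*(200*t - 1300) + l*(20*t^2 + 30*t - 1040) - 4*t^3 - 2*t^2 + 142*t + 260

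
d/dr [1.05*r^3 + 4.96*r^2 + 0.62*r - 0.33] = 3.15*r^2 + 9.92*r + 0.62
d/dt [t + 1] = 1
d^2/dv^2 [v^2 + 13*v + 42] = 2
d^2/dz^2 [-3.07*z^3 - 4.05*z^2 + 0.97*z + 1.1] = -18.42*z - 8.1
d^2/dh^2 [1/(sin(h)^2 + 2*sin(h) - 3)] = (6*sin(h) - 4*cos(h)^2 + 18)*cos(h)^2/(sin(h)^2 + 2*sin(h) - 3)^3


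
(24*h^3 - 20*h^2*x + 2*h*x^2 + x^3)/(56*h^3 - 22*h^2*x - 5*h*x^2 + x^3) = (-12*h^2 + 4*h*x + x^2)/(-28*h^2 - 3*h*x + x^2)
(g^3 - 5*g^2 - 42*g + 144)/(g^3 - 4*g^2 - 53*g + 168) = (g + 6)/(g + 7)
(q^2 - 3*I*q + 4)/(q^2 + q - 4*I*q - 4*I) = (q + I)/(q + 1)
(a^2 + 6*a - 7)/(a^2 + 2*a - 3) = (a + 7)/(a + 3)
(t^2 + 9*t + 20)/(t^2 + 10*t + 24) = (t + 5)/(t + 6)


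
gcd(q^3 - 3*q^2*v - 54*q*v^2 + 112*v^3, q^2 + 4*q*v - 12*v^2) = q - 2*v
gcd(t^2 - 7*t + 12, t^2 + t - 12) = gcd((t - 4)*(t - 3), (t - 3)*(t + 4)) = t - 3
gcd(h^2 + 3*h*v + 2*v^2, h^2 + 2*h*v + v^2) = h + v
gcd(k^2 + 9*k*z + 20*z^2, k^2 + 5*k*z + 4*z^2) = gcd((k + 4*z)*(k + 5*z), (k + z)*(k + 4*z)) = k + 4*z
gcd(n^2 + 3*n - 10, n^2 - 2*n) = n - 2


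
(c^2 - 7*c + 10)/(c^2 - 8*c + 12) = (c - 5)/(c - 6)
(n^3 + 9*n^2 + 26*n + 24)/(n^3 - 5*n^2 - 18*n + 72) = (n^2 + 5*n + 6)/(n^2 - 9*n + 18)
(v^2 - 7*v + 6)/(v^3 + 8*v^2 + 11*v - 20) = (v - 6)/(v^2 + 9*v + 20)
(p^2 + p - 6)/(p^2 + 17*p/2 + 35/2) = 2*(p^2 + p - 6)/(2*p^2 + 17*p + 35)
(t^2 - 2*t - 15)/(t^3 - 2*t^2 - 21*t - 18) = (t - 5)/(t^2 - 5*t - 6)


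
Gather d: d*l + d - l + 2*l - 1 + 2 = d*(l + 1) + l + 1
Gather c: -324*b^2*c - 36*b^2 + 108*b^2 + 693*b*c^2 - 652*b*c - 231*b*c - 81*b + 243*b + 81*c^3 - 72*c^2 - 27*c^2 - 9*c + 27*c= 72*b^2 + 162*b + 81*c^3 + c^2*(693*b - 99) + c*(-324*b^2 - 883*b + 18)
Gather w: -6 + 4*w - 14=4*w - 20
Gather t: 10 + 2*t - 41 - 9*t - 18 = -7*t - 49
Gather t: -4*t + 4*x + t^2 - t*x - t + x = t^2 + t*(-x - 5) + 5*x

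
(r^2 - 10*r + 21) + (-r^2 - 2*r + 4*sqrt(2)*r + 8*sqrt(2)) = -12*r + 4*sqrt(2)*r + 8*sqrt(2) + 21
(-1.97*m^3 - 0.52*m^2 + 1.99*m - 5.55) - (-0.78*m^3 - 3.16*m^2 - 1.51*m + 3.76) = -1.19*m^3 + 2.64*m^2 + 3.5*m - 9.31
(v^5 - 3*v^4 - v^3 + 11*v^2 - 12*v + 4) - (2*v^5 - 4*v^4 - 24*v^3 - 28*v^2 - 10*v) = -v^5 + v^4 + 23*v^3 + 39*v^2 - 2*v + 4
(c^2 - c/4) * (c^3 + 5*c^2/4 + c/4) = c^5 + c^4 - c^3/16 - c^2/16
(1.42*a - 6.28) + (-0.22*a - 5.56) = 1.2*a - 11.84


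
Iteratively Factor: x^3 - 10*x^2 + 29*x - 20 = (x - 4)*(x^2 - 6*x + 5) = (x - 4)*(x - 1)*(x - 5)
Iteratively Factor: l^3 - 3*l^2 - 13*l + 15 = (l - 1)*(l^2 - 2*l - 15) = (l - 1)*(l + 3)*(l - 5)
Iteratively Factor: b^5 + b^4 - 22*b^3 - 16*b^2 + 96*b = (b - 2)*(b^4 + 3*b^3 - 16*b^2 - 48*b) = b*(b - 2)*(b^3 + 3*b^2 - 16*b - 48) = b*(b - 2)*(b + 4)*(b^2 - b - 12) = b*(b - 4)*(b - 2)*(b + 4)*(b + 3)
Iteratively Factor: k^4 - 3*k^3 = (k)*(k^3 - 3*k^2) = k^2*(k^2 - 3*k) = k^3*(k - 3)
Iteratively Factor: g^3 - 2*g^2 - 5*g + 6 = (g - 1)*(g^2 - g - 6) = (g - 3)*(g - 1)*(g + 2)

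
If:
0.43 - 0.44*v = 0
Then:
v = 0.98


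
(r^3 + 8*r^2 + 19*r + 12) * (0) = 0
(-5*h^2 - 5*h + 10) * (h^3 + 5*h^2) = -5*h^5 - 30*h^4 - 15*h^3 + 50*h^2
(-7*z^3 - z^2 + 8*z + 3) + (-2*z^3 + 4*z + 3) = -9*z^3 - z^2 + 12*z + 6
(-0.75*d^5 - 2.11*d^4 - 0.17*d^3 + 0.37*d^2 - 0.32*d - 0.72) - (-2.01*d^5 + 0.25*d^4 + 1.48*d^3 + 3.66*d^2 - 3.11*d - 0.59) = 1.26*d^5 - 2.36*d^4 - 1.65*d^3 - 3.29*d^2 + 2.79*d - 0.13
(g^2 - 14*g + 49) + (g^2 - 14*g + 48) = 2*g^2 - 28*g + 97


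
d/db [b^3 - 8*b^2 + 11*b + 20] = 3*b^2 - 16*b + 11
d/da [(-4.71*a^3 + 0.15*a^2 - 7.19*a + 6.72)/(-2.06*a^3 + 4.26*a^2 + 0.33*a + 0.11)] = (-19.7556*a^4 - 32.7314*a^3 + 70.6542*a^2 - 57.2214*a - 3.0085)/(4.2436*a^6 - 17.5512*a^5 + 16.788*a^4 + 2.3584*a^3 + 1.0461*a^2 + 0.0726*a + 0.0121)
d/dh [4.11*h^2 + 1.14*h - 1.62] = 8.22*h + 1.14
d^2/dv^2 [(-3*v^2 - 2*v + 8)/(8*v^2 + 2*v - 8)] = 20*(-v^3 + 12*v^2 + 4)/(64*v^6 + 48*v^5 - 180*v^4 - 95*v^3 + 180*v^2 + 48*v - 64)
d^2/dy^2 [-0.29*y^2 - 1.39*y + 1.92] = -0.580000000000000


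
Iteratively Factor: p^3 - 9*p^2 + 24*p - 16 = (p - 1)*(p^2 - 8*p + 16) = (p - 4)*(p - 1)*(p - 4)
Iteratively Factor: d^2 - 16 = (d - 4)*(d + 4)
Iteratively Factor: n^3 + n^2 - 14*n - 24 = (n - 4)*(n^2 + 5*n + 6) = (n - 4)*(n + 3)*(n + 2)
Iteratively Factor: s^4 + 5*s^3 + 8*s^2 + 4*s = (s + 2)*(s^3 + 3*s^2 + 2*s) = s*(s + 2)*(s^2 + 3*s + 2) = s*(s + 2)^2*(s + 1)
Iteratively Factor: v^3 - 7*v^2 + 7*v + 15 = (v - 5)*(v^2 - 2*v - 3) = (v - 5)*(v + 1)*(v - 3)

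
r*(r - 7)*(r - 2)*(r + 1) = r^4 - 8*r^3 + 5*r^2 + 14*r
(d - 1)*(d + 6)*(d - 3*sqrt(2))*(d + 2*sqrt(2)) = d^4 - sqrt(2)*d^3 + 5*d^3 - 18*d^2 - 5*sqrt(2)*d^2 - 60*d + 6*sqrt(2)*d + 72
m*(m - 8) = m^2 - 8*m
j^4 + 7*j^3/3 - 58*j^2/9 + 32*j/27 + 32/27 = (j - 4/3)*(j - 2/3)*(j + 1/3)*(j + 4)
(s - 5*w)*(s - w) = s^2 - 6*s*w + 5*w^2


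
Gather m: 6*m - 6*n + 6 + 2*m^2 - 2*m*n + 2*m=2*m^2 + m*(8 - 2*n) - 6*n + 6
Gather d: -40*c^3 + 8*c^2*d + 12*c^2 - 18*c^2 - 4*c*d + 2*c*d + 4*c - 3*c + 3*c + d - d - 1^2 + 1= -40*c^3 - 6*c^2 + 4*c + d*(8*c^2 - 2*c)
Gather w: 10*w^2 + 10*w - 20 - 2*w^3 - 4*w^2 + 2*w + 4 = -2*w^3 + 6*w^2 + 12*w - 16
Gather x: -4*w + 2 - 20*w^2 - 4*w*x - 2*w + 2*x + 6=-20*w^2 - 6*w + x*(2 - 4*w) + 8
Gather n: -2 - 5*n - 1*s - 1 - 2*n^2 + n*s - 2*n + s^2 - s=-2*n^2 + n*(s - 7) + s^2 - 2*s - 3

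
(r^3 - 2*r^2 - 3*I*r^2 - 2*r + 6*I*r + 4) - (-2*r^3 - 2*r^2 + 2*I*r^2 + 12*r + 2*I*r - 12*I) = 3*r^3 - 5*I*r^2 - 14*r + 4*I*r + 4 + 12*I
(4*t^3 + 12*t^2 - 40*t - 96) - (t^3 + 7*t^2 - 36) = 3*t^3 + 5*t^2 - 40*t - 60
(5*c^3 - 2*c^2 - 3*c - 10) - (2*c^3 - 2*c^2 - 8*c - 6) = 3*c^3 + 5*c - 4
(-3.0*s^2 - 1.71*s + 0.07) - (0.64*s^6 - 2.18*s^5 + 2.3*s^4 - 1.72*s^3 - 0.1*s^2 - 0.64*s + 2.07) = -0.64*s^6 + 2.18*s^5 - 2.3*s^4 + 1.72*s^3 - 2.9*s^2 - 1.07*s - 2.0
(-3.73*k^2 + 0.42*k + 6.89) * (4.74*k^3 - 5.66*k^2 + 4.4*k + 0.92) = -17.6802*k^5 + 23.1026*k^4 + 13.8694*k^3 - 40.581*k^2 + 30.7024*k + 6.3388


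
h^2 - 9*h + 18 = (h - 6)*(h - 3)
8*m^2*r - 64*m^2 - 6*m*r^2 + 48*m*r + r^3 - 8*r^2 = (-4*m + r)*(-2*m + r)*(r - 8)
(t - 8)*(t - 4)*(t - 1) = t^3 - 13*t^2 + 44*t - 32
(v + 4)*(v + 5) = v^2 + 9*v + 20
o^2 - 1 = (o - 1)*(o + 1)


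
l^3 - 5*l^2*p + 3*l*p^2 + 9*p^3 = (l - 3*p)^2*(l + p)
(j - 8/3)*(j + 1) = j^2 - 5*j/3 - 8/3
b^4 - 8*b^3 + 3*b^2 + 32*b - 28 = (b - 7)*(b - 2)*(b - 1)*(b + 2)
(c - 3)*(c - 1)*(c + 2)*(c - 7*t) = c^4 - 7*c^3*t - 2*c^3 + 14*c^2*t - 5*c^2 + 35*c*t + 6*c - 42*t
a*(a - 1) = a^2 - a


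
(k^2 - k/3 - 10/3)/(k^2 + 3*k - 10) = (k + 5/3)/(k + 5)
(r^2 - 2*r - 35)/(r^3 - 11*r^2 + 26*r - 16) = (r^2 - 2*r - 35)/(r^3 - 11*r^2 + 26*r - 16)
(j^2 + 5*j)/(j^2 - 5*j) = (j + 5)/(j - 5)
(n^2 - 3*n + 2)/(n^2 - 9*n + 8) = (n - 2)/(n - 8)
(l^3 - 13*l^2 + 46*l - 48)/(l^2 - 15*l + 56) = (l^2 - 5*l + 6)/(l - 7)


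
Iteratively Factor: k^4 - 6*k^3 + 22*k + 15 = (k + 1)*(k^3 - 7*k^2 + 7*k + 15) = (k + 1)^2*(k^2 - 8*k + 15) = (k - 5)*(k + 1)^2*(k - 3)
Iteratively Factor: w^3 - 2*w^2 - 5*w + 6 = (w + 2)*(w^2 - 4*w + 3) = (w - 1)*(w + 2)*(w - 3)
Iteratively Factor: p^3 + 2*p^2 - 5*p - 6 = (p - 2)*(p^2 + 4*p + 3) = (p - 2)*(p + 1)*(p + 3)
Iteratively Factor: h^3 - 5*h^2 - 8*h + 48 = (h - 4)*(h^2 - h - 12) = (h - 4)^2*(h + 3)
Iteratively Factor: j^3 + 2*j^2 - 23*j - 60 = (j + 4)*(j^2 - 2*j - 15) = (j - 5)*(j + 4)*(j + 3)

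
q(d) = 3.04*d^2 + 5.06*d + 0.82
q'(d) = 6.08*d + 5.06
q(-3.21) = 15.90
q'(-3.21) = -14.46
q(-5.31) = 59.67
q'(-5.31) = -27.22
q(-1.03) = -1.17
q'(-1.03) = -1.20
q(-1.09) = -1.08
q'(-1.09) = -1.57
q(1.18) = 11.02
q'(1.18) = 12.23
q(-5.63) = 68.69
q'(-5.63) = -29.17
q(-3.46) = 19.71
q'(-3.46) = -15.98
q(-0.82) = -1.29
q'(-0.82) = 0.07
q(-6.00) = 79.90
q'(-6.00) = -31.42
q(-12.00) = 377.86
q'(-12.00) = -67.90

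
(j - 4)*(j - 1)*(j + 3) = j^3 - 2*j^2 - 11*j + 12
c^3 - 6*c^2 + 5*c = c*(c - 5)*(c - 1)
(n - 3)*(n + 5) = n^2 + 2*n - 15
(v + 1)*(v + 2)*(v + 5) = v^3 + 8*v^2 + 17*v + 10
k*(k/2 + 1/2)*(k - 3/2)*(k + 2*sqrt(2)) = k^4/2 - k^3/4 + sqrt(2)*k^3 - 3*k^2/4 - sqrt(2)*k^2/2 - 3*sqrt(2)*k/2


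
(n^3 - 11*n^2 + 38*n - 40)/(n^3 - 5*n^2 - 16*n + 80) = (n - 2)/(n + 4)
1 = 1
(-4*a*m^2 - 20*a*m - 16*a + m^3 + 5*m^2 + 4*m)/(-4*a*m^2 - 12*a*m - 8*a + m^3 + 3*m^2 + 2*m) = (m + 4)/(m + 2)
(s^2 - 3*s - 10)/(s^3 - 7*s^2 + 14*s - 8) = (s^2 - 3*s - 10)/(s^3 - 7*s^2 + 14*s - 8)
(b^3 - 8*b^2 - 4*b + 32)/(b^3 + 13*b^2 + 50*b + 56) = (b^2 - 10*b + 16)/(b^2 + 11*b + 28)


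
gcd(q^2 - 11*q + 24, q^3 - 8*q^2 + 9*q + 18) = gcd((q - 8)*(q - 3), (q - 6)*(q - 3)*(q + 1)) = q - 3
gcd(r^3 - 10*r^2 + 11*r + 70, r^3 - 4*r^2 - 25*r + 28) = r - 7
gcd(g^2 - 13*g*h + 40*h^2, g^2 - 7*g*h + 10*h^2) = g - 5*h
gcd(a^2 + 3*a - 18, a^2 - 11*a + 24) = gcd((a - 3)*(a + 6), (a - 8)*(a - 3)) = a - 3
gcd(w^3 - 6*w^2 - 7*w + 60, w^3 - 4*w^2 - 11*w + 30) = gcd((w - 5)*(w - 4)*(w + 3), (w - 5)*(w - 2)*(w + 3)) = w^2 - 2*w - 15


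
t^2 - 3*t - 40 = (t - 8)*(t + 5)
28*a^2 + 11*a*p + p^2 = (4*a + p)*(7*a + p)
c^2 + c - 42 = (c - 6)*(c + 7)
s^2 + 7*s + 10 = (s + 2)*(s + 5)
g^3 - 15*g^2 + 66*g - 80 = (g - 8)*(g - 5)*(g - 2)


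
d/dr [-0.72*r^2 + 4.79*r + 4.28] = 4.79 - 1.44*r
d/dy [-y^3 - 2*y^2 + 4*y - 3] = -3*y^2 - 4*y + 4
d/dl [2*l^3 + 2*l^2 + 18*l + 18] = 6*l^2 + 4*l + 18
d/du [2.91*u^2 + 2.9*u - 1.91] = 5.82*u + 2.9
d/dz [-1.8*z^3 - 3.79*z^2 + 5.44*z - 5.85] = -5.4*z^2 - 7.58*z + 5.44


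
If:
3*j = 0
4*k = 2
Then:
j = 0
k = 1/2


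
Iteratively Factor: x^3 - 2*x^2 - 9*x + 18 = (x - 2)*(x^2 - 9) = (x - 2)*(x + 3)*(x - 3)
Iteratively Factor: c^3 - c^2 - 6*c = (c)*(c^2 - c - 6) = c*(c + 2)*(c - 3)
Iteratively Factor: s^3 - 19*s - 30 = (s + 2)*(s^2 - 2*s - 15) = (s - 5)*(s + 2)*(s + 3)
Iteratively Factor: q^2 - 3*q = (q)*(q - 3)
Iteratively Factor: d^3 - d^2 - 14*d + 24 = (d - 2)*(d^2 + d - 12) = (d - 3)*(d - 2)*(d + 4)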